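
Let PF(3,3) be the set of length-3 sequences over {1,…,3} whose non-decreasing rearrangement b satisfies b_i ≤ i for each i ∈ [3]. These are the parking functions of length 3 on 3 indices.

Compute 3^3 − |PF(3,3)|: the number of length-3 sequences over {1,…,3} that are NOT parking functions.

Count = (4−3)·4^(3−1) = 1·16 = 16
One tuple (3,3,1) → sorted (1,3,3): b_2=3>2, not a PF.
So 27 − 16 = 11 fail.

11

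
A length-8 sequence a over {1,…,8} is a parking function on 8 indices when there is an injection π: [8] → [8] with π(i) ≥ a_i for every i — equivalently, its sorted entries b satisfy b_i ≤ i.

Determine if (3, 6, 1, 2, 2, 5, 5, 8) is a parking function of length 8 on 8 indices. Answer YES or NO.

Rearranged: b = (1, 2, 2, 3, 5, 5, 6, 8).
  b_1=1 ≤ 1
  b_2=2 ≤ 2
  b_3=2 ≤ 3
  b_4=3 ≤ 4
  b_5=5 ≤ 5
  b_6=5 ≤ 6
  b_7=6 ≤ 7
  b_8=8 ≤ 8
All bounds hold ⇒ YES

YES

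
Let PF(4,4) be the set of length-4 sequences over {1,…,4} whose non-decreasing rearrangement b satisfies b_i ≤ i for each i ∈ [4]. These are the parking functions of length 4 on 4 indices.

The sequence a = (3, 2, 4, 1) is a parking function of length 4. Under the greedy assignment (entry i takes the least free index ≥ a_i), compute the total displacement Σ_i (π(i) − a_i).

Σπ = 10 ({1..4} each once); Σa = 3+2+4+1 = 10; disp = 10−10 = 0.

0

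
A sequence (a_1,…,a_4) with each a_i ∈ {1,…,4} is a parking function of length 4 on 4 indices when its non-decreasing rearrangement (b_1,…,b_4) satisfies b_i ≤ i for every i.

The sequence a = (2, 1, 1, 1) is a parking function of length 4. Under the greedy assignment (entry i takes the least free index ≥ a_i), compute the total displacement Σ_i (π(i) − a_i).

5

Σπ = 10 ({1..4} each once); Σa = 2+1+1+1 = 5; disp = 10−5 = 5.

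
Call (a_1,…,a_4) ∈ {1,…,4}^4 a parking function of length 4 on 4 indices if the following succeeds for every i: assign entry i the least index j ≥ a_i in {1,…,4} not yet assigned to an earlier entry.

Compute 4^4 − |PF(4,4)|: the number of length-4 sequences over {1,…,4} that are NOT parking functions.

#PF = (5−4)·5^(4−1) = 1 · 125 = 125 [KW]
Check (2,4,1,4) → sorted (1,2,4,4): b_3=4>3, not a PF.
So 256 − 125 = 131 fail.

131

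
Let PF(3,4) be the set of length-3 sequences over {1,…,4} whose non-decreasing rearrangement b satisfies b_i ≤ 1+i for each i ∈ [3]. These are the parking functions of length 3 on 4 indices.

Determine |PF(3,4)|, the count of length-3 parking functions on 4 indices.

|PF(3,4)| = (4+1−3)·(4+1)^{3−1} = 2·25 = 50 (Pollak)
One tuple (1,2,4) → sorted (1,2,4): b_i ≤ 1+i ∀i, a PF.

50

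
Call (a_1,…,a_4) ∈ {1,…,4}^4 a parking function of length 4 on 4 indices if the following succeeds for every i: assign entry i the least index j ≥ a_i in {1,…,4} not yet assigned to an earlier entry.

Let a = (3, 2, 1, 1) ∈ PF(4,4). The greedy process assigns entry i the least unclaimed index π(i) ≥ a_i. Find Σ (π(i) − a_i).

Σπ(i) = 1+…+4 = 10; Σa = 3+2+1+1 = 7; disp = 10−7 = 3.

3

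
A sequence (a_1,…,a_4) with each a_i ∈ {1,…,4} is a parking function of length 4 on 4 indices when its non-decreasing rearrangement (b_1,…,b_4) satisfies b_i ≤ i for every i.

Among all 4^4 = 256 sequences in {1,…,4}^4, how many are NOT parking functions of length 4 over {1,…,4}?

131

Count = (4+1−4)·(4+1)^{4−1} = 1 · 125 = 125 (Pollak)
One tuple (4,4,4,3) → sorted (3,4,4,4): b_1=3>1, not a PF.
4^4 − 125 = 256 − 125 = 131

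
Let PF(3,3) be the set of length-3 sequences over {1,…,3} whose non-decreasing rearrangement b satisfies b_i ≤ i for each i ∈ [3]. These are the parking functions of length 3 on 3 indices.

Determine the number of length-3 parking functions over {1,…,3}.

#PF = 1·4^2 = 1 · 16 = 16 [KW]
Example (1,3,2) → sorted (1,2,3): b_i ≤ i ∀i, a PF.

16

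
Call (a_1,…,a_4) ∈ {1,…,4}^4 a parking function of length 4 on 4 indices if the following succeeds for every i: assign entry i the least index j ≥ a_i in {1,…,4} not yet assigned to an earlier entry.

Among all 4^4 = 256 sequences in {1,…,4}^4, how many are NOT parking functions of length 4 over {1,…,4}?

#PF = (4+1−4)·(4+1)^{4−1} = 1 · 125 = 125 (Konheim–Weiss)
E.g. (4,4,3,3) → sorted (3,3,4,4): b_1=3>1, not a PF.
4^4 − 125 = 256 − 125 = 131

131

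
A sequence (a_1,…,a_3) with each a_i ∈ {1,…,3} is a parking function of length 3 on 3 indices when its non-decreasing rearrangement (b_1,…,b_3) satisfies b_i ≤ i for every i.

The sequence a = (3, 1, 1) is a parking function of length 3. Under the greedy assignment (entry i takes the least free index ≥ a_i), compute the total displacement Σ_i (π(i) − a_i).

Σπ(i) = 1+…+3 = 6; Σa = 3+1+1 = 5; disp = 6−5 = 1.

1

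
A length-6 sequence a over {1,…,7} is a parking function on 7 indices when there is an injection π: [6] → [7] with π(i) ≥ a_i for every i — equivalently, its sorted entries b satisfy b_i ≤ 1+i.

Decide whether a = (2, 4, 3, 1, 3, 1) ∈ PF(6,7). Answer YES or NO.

YES

Order a: b = (1, 1, 2, 3, 3, 4).
  b_1=1 ≤ 2
  b_2=1 ≤ 3
  b_3=2 ≤ 4
  b_4=3 ≤ 5
  b_5=3 ≤ 6
  b_6=4 ≤ 7
All bounds hold ⇒ YES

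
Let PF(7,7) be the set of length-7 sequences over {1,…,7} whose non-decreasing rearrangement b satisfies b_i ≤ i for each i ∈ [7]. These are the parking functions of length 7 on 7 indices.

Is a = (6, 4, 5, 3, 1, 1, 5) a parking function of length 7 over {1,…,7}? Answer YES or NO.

YES

Order a: b = (1, 1, 3, 4, 5, 5, 6).
  b_1=1 ≤ 1
  b_2=1 ≤ 2
  b_3=3 ≤ 3
  b_4=4 ≤ 4
  b_5=5 ≤ 5
  b_6=5 ≤ 6
  b_7=6 ≤ 7
All bounds hold ⇒ YES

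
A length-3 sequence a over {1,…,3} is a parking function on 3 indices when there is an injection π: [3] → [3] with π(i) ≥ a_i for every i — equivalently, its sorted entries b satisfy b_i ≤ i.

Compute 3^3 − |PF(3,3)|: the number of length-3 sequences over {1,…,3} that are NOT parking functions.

11

|PF(3,3)| = (4−3)·4^(3−1) = 1·16 = 16
Check (3,3,2) → sorted (2,3,3): b_1=2>1, not a PF.
Total 27; non-PF = 27−16 = 11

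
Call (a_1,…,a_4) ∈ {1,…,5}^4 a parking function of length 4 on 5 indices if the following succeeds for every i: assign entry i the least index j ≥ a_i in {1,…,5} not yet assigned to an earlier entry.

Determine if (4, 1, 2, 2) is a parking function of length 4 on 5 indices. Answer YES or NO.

Sorted: b = (1, 2, 2, 4).
  b_1=1 ≤ 2
  b_2=2 ≤ 3
  b_3=2 ≤ 4
  b_4=4 ≤ 5
All bounds hold ⇒ YES

YES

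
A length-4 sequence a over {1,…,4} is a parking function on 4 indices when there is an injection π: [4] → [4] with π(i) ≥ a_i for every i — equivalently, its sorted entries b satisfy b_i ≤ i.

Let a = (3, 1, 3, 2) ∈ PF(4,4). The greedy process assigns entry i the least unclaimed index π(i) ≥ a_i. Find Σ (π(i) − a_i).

Σπ(i) = 1+…+4 = 10; Σa = 3+1+3+2 = 9; disp = 10−9 = 1.

1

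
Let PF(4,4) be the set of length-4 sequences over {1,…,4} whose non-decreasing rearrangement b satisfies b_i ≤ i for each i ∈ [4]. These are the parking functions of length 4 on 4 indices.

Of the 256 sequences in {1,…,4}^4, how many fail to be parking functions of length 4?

131

Count = (4−4+1)·(4+1)^(4−1) = 1·125 = 125 (Konheim–Weiss)
E.g. (1,3,4,3) → sorted (1,3,3,4): b_2=3>2, not a PF.
So 256 − 125 = 131 fail.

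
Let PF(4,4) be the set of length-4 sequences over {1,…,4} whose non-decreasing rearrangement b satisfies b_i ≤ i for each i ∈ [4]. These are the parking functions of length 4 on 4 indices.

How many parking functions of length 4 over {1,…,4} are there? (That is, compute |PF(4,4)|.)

125

#PF = (4−4+1)·(4+1)^(4−1) = 1×125 = 125
Example (1,4,3,2) → sorted (1,2,3,4): b_i ≤ i ∀i, a PF.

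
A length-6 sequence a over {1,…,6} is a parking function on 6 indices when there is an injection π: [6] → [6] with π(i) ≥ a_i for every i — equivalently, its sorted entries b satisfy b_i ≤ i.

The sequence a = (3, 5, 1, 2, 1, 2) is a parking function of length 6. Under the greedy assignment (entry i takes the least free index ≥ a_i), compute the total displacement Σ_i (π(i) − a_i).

7

Σπ = 6·7/2 = 21 (π permutes [6]); Σa = 3+5+1+2+1+2 = 14; disp = 21−14 = 7.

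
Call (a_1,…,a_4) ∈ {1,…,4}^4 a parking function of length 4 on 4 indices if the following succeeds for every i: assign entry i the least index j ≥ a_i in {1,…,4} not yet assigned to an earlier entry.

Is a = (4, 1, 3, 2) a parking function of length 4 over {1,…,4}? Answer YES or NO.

YES

Sorted: b = (1, 2, 3, 4).
  b_1=1 ≤ 1
  b_2=2 ≤ 2
  b_3=3 ≤ 3
  b_4=4 ≤ 4
All bounds hold ⇒ YES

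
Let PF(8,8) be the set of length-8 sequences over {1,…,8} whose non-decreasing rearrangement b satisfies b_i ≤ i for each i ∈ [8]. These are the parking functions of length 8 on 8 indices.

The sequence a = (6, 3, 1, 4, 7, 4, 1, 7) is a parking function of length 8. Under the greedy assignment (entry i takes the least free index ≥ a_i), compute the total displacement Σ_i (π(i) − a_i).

Σπ(i) = 1+…+8 = 36; Σa = 6+3+1+4+7+4+1+7 = 33; disp = 36−33 = 3.

3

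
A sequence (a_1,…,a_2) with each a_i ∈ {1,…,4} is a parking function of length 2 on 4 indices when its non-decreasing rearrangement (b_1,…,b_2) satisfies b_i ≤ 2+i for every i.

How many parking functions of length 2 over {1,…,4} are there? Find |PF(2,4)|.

Count = 3·5^1 = 3·5 = 15 [KW]
One tuple (4,2) → sorted (2,4): b_i ≤ 2+i ∀i, a PF.

15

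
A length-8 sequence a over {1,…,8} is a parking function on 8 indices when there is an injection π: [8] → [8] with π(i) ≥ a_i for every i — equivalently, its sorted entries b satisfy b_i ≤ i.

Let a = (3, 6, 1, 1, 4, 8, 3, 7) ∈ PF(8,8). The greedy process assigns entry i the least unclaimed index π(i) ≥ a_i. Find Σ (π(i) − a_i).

Σπ(i) = 1+…+8 = 36; Σa = 3+6+1+1+4+8+3+7 = 33; disp = 36−33 = 3.

3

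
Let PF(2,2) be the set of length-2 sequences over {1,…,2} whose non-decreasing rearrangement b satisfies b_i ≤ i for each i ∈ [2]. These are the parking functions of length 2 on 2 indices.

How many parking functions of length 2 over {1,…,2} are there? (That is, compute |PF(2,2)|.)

3

#PF = (3−2)·3^(2−1) = 1×3 = 3 (Pollak)
Check (1,1) → sorted (1,1): b_i ≤ i ∀i, a PF.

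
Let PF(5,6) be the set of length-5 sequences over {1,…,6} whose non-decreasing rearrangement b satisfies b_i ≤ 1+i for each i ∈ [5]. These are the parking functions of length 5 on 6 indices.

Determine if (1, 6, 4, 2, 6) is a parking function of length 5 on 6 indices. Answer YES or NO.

Order a: b = (1, 2, 4, 6, 6).
  b_1=1 ≤ 2
  b_2=2 ≤ 3
  b_3=4 ≤ 4
  b_4=6 > 5
  fails at i=4 ⇒ NO

NO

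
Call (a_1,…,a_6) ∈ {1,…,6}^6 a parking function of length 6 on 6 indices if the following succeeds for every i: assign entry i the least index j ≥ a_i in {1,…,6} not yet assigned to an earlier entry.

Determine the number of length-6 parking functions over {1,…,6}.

16807

Count = 1·7^5 = 1×16807 = 16807 (Pollak)
Example (3,2,5,2,1,5) → sorted (1,2,2,3,5,5): b_i ≤ i ∀i, a PF.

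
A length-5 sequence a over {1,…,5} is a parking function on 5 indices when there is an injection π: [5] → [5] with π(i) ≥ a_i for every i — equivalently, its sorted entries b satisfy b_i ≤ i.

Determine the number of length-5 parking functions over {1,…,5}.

#PF = (5−5+1)·(5+1)^(5−1) = 1 · 1296 = 1296 (Konheim–Weiss)
One tuple (2,4,1,4,3) → sorted (1,2,3,4,4): b_i ≤ i ∀i, a PF.

1296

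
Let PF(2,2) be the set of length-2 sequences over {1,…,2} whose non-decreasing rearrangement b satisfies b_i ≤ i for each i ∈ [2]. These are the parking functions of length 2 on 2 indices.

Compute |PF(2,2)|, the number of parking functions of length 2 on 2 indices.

|PF(2,2)| = (3−2)·3^(2−1) = 1·3 = 3 (Pollak)
One tuple (1,2) → sorted (1,2): b_i ≤ i ∀i, a PF.

3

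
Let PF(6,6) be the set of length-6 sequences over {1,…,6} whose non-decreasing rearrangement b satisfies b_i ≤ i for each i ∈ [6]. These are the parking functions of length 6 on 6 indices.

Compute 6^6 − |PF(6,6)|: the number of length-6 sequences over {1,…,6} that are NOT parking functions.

29849

Count = (6−6+1)·(6+1)^(6−1) = 1 · 16807 = 16807 (Konheim–Weiss)
Check (5,6,3,4,5,3) → sorted (3,3,4,5,5,6): b_1=3>1, not a PF.
Total 46656; non-PF = 46656−16807 = 29849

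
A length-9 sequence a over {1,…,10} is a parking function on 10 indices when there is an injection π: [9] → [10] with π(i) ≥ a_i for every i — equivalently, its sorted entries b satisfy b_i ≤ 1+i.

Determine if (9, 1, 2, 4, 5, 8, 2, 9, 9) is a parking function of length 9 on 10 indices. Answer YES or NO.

Order a: b = (1, 2, 2, 4, 5, 8, 9, 9, 9).
  b_1=1 ≤ 2
  b_2=2 ≤ 3
  b_3=2 ≤ 4
  b_4=4 ≤ 5
  b_5=5 ≤ 6
  b_6=8 > 7
  fails at i=6 ⇒ NO

NO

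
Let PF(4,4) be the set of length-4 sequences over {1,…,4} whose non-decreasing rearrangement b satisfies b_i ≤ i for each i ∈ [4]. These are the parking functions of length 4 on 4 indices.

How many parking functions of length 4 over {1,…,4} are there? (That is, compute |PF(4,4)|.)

#PF = (5−4)·5^(4−1) = 1·125 = 125 (Pollak)
One tuple (1,3,2,1) → sorted (1,1,2,3): b_i ≤ i ∀i, a PF.

125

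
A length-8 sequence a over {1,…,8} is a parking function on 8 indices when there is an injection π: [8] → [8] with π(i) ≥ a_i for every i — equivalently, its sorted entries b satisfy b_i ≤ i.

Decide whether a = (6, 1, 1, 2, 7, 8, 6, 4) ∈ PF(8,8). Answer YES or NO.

Sorted: b = (1, 1, 2, 4, 6, 6, 7, 8).
  b_1=1 ≤ 1
  b_2=1 ≤ 2
  b_3=2 ≤ 3
  b_4=4 ≤ 4
  b_5=6 > 5
  fails at i=5 ⇒ NO

NO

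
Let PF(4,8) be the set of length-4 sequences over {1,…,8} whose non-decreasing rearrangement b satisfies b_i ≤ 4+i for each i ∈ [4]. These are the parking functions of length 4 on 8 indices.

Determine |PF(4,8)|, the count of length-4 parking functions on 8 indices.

3645

Count = (8−4+1)·(8+1)^(4−1) = 5×729 = 3645
Example (3,7,1,1) → sorted (1,1,3,7): b_i ≤ 4+i ∀i, a PF.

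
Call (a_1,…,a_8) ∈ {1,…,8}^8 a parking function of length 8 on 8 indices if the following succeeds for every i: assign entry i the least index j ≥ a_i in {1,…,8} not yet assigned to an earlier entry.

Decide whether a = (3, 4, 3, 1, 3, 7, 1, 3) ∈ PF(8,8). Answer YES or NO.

Order a: b = (1, 1, 3, 3, 3, 3, 4, 7).
  b_1=1 ≤ 1
  b_2=1 ≤ 2
  b_3=3 ≤ 3
  b_4=3 ≤ 4
  b_5=3 ≤ 5
  b_6=3 ≤ 6
  b_7=4 ≤ 7
  b_8=7 ≤ 8
All bounds hold ⇒ YES

YES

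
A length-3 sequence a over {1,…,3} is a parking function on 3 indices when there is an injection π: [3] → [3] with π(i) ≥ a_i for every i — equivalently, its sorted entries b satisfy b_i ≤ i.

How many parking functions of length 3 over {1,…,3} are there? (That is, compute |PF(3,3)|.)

|PF| = (4−3)·4^(3−1) = 1×16 = 16 (Pollak)
Check (2,3,1) → sorted (1,2,3): b_i ≤ i ∀i, a PF.

16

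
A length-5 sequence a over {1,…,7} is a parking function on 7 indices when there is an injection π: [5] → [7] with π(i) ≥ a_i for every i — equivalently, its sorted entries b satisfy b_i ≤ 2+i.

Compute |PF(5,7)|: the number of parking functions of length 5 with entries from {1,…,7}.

|PF(5,7)| = (8−5)·8^(5−1) = 3 · 4096 = 12288 (Pollak)
E.g. (1,6,4,5,3) → sorted (1,3,4,5,6): b_i ≤ 2+i ∀i, a PF.

12288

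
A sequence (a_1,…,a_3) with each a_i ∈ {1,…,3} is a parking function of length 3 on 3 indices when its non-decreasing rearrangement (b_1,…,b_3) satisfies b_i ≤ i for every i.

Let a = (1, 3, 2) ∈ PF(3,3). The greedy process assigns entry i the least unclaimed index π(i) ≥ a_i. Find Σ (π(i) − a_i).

0

Σπ = 3·4/2 = 6 (π permutes [3]); Σa = 1+3+2 = 6; disp = 6−6 = 0.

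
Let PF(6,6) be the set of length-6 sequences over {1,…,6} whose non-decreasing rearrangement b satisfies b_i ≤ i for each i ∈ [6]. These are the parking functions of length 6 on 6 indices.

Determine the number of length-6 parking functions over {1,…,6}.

16807

Count = (6+1−6)·(6+1)^{6−1} = 1 · 16807 = 16807 (Konheim–Weiss)
E.g. (1,6,3,1,1,4) → sorted (1,1,1,3,4,6): b_i ≤ i ∀i, a PF.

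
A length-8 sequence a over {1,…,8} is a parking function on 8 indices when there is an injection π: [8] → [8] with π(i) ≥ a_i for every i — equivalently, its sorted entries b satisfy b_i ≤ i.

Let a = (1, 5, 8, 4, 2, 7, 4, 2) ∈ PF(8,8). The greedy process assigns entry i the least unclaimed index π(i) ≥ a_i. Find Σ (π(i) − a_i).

Σπ(i) = 1+…+8 = 36; Σa = 1+5+8+4+2+7+4+2 = 33; disp = 36−33 = 3.

3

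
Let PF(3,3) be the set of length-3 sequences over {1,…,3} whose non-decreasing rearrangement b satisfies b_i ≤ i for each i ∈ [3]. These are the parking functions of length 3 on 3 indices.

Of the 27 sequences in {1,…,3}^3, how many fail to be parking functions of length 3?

11

#PF = (3+1−3)·(3+1)^{3−1} = 1·16 = 16 [KW]
One tuple (3,3,1) → sorted (1,3,3): b_2=3>2, not a PF.
Total 27; non-PF = 27−16 = 11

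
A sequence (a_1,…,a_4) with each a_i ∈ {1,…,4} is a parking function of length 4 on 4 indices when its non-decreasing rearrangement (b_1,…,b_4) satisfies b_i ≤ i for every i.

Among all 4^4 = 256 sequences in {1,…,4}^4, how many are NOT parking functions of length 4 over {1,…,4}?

|PF| = (5−4)·5^(4−1) = 1 · 125 = 125 (Pollak)
One tuple (4,4,3,4) → sorted (3,4,4,4): b_1=3>1, not a PF.
Total 256; non-PF = 256−125 = 131

131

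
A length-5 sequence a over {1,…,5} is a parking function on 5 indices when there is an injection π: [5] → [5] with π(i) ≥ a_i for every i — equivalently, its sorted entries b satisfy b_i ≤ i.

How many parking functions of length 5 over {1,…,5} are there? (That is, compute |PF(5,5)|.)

#PF = (5+1−5)·(5+1)^{5−1} = 1×1296 = 1296 (Pollak)
One tuple (5,3,2,3,1) → sorted (1,2,3,3,5): b_i ≤ i ∀i, a PF.

1296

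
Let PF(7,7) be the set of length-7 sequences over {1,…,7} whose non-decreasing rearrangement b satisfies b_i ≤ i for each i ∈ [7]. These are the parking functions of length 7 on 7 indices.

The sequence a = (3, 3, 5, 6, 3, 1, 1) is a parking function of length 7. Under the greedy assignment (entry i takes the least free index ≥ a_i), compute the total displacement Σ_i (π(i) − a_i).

Σπ(i) = 1+…+7 = 28; Σa = 3+3+5+6+3+1+1 = 22; disp = 28−22 = 6.

6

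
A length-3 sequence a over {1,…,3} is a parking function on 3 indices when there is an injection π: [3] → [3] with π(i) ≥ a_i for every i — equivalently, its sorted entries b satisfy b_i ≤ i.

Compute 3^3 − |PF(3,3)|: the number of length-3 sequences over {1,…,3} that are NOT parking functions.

11

|PF| = (3+1−3)·(3+1)^{3−1} = 1×16 = 16 (Konheim–Weiss)
One tuple (3,2,2) → sorted (2,2,3): b_1=2>1, not a PF.
3^3 − 16 = 27 − 16 = 11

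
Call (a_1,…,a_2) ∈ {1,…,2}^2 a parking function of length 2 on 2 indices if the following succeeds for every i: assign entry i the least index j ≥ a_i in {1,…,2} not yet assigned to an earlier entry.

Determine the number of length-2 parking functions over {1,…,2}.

#PF = (3−2)·3^(2−1) = 1 · 3 = 3 (Konheim–Weiss)
Check (1,1) → sorted (1,1): b_i ≤ i ∀i, a PF.

3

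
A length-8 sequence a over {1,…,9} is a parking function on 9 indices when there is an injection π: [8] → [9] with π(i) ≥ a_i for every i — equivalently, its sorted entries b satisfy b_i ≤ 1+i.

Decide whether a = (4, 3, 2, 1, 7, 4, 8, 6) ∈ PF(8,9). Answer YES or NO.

Rearranged: b = (1, 2, 3, 4, 4, 6, 7, 8).
  b_1=1 ≤ 2
  b_2=2 ≤ 3
  b_3=3 ≤ 4
  b_4=4 ≤ 5
  b_5=4 ≤ 6
  b_6=6 ≤ 7
  b_7=7 ≤ 8
  b_8=8 ≤ 9
All bounds hold ⇒ YES

YES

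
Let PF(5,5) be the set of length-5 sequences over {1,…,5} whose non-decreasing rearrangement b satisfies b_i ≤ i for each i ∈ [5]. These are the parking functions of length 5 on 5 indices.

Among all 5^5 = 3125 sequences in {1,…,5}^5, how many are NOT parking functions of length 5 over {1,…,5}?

Count = (5−5+1)·(5+1)^(5−1) = 1×1296 = 1296 (Konheim–Weiss)
E.g. (5,3,5,5,4) → sorted (3,4,5,5,5): b_1=3>1, not a PF.
So 3125 − 1296 = 1829 fail.

1829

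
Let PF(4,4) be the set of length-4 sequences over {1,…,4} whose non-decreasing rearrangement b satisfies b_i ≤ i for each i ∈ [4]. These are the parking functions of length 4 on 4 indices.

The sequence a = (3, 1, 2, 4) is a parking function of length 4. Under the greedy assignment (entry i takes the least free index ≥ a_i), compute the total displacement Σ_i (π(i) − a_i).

Σπ(i) = 1+…+4 = 10; Σa = 3+1+2+4 = 10; disp = 10−10 = 0.

0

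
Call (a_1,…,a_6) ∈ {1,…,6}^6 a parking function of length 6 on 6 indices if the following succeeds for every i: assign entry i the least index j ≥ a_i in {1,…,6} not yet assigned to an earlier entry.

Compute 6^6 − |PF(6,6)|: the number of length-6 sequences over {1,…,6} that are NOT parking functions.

29849

|PF(6,6)| = (6+1−6)·(6+1)^{6−1} = 1×16807 = 16807 (Konheim–Weiss)
Example (2,5,4,6,4,6) → sorted (2,4,4,5,6,6): b_1=2>1, not a PF.
Total 46656; non-PF = 46656−16807 = 29849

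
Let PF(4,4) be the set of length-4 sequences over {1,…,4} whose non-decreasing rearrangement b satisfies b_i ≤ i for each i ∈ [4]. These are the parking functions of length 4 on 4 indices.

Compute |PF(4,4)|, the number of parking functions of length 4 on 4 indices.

125

Count = 1·5^3 = 1 · 125 = 125 (Pollak)
Check (1,4,1,1) → sorted (1,1,1,4): b_i ≤ i ∀i, a PF.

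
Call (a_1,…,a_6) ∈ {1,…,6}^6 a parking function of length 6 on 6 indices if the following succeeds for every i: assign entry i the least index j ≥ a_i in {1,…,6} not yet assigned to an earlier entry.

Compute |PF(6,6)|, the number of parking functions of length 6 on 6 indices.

#PF = (6−6+1)·(6+1)^(6−1) = 1·16807 = 16807
One tuple (2,1,2,5,2,4) → sorted (1,2,2,2,4,5): b_i ≤ i ∀i, a PF.

16807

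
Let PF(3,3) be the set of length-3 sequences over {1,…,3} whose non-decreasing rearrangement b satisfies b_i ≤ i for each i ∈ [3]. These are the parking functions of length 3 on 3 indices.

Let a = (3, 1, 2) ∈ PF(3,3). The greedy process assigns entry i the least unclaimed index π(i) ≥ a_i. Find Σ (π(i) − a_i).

0

Σπ(i) = 1+…+3 = 6; Σa = 3+1+2 = 6; disp = 6−6 = 0.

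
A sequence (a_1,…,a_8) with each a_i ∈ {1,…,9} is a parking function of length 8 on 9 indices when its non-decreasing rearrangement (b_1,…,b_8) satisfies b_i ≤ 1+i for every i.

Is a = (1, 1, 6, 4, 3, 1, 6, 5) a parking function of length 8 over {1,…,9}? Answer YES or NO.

Rearranged: b = (1, 1, 1, 3, 4, 5, 6, 6).
  b_1=1 ≤ 2
  b_2=1 ≤ 3
  b_3=1 ≤ 4
  b_4=3 ≤ 5
  b_5=4 ≤ 6
  b_6=5 ≤ 7
  b_7=6 ≤ 8
  b_8=6 ≤ 9
All bounds hold ⇒ YES

YES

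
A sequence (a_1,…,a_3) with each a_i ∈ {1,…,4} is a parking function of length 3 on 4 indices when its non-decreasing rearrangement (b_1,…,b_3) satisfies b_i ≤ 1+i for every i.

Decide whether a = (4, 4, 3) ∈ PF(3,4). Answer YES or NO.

NO

Sorted: b = (3, 4, 4).
  b_1=3 > 2
  fails at i=1 ⇒ NO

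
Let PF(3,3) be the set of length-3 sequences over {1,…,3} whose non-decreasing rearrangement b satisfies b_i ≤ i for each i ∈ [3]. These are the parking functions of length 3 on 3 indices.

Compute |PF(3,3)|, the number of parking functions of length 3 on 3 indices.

Count = (3−3+1)·(3+1)^(3−1) = 1 · 16 = 16
Example (2,3,1) → sorted (1,2,3): b_i ≤ i ∀i, a PF.

16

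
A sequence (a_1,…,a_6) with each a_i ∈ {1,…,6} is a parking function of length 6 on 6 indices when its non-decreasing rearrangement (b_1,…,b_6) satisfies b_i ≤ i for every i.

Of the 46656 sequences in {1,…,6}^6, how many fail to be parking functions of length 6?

29849

|PF| = 1·7^5 = 1·16807 = 16807 (Pollak)
Check (4,6,3,6,3,6) → sorted (3,3,4,6,6,6): b_1=3>1, not a PF.
6^6 − 16807 = 46656 − 16807 = 29849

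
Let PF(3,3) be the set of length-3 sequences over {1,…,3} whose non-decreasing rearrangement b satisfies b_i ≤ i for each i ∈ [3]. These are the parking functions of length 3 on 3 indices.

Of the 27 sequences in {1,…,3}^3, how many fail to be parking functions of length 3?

#PF = (3+1−3)·(3+1)^{3−1} = 1·16 = 16 (Pollak)
One tuple (2,2,2) → sorted (2,2,2): b_1=2>1, not a PF.
Total 27; non-PF = 27−16 = 11

11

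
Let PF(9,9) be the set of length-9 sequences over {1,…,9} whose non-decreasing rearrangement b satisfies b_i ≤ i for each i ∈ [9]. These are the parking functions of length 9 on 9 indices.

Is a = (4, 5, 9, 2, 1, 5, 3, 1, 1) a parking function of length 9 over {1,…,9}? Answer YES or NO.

YES

Order a: b = (1, 1, 1, 2, 3, 4, 5, 5, 9).
  b_1=1 ≤ 1
  b_2=1 ≤ 2
  b_3=1 ≤ 3
  b_4=2 ≤ 4
  b_5=3 ≤ 5
  b_6=4 ≤ 6
  b_7=5 ≤ 7
  b_8=5 ≤ 8
  b_9=9 ≤ 9
All bounds hold ⇒ YES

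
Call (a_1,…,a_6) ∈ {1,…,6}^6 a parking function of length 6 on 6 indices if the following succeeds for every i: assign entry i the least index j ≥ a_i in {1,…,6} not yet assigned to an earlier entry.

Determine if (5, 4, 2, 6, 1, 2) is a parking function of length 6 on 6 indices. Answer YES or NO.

YES

Rearranged: b = (1, 2, 2, 4, 5, 6).
  b_1=1 ≤ 1
  b_2=2 ≤ 2
  b_3=2 ≤ 3
  b_4=4 ≤ 4
  b_5=5 ≤ 5
  b_6=6 ≤ 6
All bounds hold ⇒ YES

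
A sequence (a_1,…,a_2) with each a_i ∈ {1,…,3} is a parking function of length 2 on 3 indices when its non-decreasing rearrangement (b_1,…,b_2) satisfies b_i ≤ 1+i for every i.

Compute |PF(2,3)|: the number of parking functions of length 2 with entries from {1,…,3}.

|PF| = (3−2+1)·(3+1)^(2−1) = 2·4 = 8 [KW]
Example (1,2) → sorted (1,2): b_i ≤ 1+i ∀i, a PF.

8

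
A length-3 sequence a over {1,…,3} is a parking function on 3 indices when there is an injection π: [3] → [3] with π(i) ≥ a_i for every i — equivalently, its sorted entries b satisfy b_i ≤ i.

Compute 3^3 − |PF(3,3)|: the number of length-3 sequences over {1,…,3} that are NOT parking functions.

Count = (3−3+1)·(3+1)^(3−1) = 1 · 16 = 16 (Pollak)
One tuple (2,2,2) → sorted (2,2,2): b_1=2>1, not a PF.
Total 27; non-PF = 27−16 = 11

11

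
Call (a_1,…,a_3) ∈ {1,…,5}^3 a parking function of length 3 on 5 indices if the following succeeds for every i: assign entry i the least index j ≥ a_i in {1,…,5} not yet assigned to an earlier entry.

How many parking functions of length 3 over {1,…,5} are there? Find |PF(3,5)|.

108

#PF = (5+1−3)·(5+1)^{3−1} = 3 · 36 = 108 (Konheim–Weiss)
Check (1,2,4) → sorted (1,2,4): b_i ≤ 2+i ∀i, a PF.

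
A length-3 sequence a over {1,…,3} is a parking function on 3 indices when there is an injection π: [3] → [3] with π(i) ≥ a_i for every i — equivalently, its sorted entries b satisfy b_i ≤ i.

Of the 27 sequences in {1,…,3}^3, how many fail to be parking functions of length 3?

|PF(3,3)| = 1·4^2 = 1·16 = 16 (Konheim–Weiss)
E.g. (2,2,3) → sorted (2,2,3): b_1=2>1, not a PF.
3^3 − 16 = 27 − 16 = 11

11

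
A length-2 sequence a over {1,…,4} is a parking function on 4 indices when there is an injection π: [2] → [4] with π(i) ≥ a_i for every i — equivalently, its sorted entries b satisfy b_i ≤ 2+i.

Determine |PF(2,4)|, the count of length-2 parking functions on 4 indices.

Count = (4−2+1)·(4+1)^(2−1) = 3×5 = 15 (Konheim–Weiss)
Example (1,2) → sorted (1,2): b_i ≤ 2+i ∀i, a PF.

15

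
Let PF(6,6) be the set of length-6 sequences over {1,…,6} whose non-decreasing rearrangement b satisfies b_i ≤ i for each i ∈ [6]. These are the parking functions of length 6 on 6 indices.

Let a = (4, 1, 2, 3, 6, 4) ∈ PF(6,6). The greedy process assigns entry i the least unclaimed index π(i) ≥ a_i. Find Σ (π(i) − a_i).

1

Σπ(i) = 1+…+6 = 21; Σa = 4+1+2+3+6+4 = 20; disp = 21−20 = 1.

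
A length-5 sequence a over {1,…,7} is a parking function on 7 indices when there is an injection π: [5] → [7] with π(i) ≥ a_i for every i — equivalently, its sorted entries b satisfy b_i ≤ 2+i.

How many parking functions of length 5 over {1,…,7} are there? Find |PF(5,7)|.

12288

Count = (7−5+1)·(7+1)^(5−1) = 3·4096 = 12288 (Pollak)
One tuple (3,7,1,1,3) → sorted (1,1,3,3,7): b_i ≤ 2+i ∀i, a PF.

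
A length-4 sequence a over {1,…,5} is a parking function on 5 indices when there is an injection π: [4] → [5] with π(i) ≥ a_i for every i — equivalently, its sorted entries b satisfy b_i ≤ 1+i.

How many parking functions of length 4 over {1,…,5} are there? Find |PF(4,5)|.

432

Count = (5+1−4)·(5+1)^{4−1} = 2·216 = 432 (Pollak)
Example (3,3,1,2) → sorted (1,2,3,3): b_i ≤ 1+i ∀i, a PF.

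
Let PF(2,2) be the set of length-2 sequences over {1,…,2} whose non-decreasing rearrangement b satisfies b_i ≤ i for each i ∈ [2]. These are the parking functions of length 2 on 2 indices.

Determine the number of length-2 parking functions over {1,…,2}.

#PF = (3−2)·3^(2−1) = 1 · 3 = 3 (Konheim–Weiss)
Example (1,2) → sorted (1,2): b_i ≤ i ∀i, a PF.

3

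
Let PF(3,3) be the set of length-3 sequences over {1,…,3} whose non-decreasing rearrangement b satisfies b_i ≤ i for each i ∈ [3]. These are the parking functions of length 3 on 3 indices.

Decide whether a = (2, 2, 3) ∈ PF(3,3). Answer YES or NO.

NO

Rearranged: b = (2, 2, 3).
  b_1=2 > 1
  fails at i=1 ⇒ NO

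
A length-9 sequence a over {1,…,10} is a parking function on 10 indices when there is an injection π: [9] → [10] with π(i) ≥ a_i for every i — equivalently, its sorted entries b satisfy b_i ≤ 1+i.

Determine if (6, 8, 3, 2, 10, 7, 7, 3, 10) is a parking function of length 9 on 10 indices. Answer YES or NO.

Sorted: b = (2, 3, 3, 6, 7, 7, 8, 10, 10).
  b_1=2 ≤ 2
  b_2=3 ≤ 3
  b_3=3 ≤ 4
  b_4=6 > 5
  fails at i=4 ⇒ NO

NO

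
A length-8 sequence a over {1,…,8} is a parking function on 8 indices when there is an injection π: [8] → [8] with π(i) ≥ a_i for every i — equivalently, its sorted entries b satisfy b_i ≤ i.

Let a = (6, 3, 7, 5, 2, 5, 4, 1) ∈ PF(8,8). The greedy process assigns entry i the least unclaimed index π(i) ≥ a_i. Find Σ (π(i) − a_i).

Σπ = 36 ({1..8} each once); Σa = 6+3+7+5+2+5+4+1 = 33; disp = 36−33 = 3.

3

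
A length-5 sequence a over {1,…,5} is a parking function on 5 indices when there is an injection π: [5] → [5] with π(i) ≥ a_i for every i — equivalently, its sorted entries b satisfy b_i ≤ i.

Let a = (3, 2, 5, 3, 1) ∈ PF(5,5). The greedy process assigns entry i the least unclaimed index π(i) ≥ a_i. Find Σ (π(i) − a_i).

1

Σπ(i) = 1+…+5 = 15; Σa = 3+2+5+3+1 = 14; disp = 15−14 = 1.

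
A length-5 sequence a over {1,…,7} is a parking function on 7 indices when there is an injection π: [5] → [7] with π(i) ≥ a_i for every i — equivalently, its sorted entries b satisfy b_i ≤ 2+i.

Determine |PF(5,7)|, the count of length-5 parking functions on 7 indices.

12288

|PF| = (7−5+1)·(7+1)^(5−1) = 3×4096 = 12288 (Konheim–Weiss)
E.g. (7,2,2,3,3) → sorted (2,2,3,3,7): b_i ≤ 2+i ∀i, a PF.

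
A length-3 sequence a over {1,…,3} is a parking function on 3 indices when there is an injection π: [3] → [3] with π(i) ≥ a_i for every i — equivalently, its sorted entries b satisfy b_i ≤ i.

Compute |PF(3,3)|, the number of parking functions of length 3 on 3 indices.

|PF(3,3)| = (4−3)·4^(3−1) = 1×16 = 16 [KW]
Example (3,2,1) → sorted (1,2,3): b_i ≤ i ∀i, a PF.

16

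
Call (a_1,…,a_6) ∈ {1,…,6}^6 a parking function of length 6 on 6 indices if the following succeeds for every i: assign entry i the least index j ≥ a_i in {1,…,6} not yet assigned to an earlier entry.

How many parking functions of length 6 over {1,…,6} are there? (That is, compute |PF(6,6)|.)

#PF = 1·7^5 = 1·16807 = 16807 (Pollak)
Check (3,5,4,4,1,2) → sorted (1,2,3,4,4,5): b_i ≤ i ∀i, a PF.

16807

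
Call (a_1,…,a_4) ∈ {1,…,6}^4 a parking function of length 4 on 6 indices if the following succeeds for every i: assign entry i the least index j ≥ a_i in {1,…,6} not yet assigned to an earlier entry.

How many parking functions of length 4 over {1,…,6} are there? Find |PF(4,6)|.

Count = (7−4)·7^(4−1) = 3·343 = 1029 [KW]
Check (5,1,6,2) → sorted (1,2,5,6): b_i ≤ 2+i ∀i, a PF.

1029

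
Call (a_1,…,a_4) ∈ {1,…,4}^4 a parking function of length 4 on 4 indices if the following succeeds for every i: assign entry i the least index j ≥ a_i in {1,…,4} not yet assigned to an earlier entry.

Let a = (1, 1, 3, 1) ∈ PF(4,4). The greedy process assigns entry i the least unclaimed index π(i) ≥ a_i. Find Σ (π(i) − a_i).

Σπ = 4·5/2 = 10 (π permutes [4]); Σa = 1+1+3+1 = 6; disp = 10−6 = 4.

4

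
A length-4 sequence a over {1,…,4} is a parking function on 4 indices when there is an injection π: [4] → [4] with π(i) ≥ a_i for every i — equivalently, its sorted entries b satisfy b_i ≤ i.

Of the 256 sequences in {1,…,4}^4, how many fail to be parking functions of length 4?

|PF(4,4)| = 1·5^3 = 1 · 125 = 125 (Konheim–Weiss)
One tuple (4,4,4,2) → sorted (2,4,4,4): b_1=2>1, not a PF.
Total 256; non-PF = 256−125 = 131

131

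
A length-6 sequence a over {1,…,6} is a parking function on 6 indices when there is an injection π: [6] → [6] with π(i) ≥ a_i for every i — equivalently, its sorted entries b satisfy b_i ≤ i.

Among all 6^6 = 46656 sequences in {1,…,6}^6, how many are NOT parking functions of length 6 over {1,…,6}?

29849

#PF = (6+1−6)·(6+1)^{6−1} = 1×16807 = 16807 (Konheim–Weiss)
Example (2,4,6,4,4,4) → sorted (2,4,4,4,4,6): b_1=2>1, not a PF.
Total 46656; non-PF = 46656−16807 = 29849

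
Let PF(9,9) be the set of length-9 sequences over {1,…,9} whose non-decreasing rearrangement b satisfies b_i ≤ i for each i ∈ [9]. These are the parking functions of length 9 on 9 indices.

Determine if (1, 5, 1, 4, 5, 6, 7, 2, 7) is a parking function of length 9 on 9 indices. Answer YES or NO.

Rearranged: b = (1, 1, 2, 4, 5, 5, 6, 7, 7).
  b_1=1 ≤ 1
  b_2=1 ≤ 2
  b_3=2 ≤ 3
  b_4=4 ≤ 4
  b_5=5 ≤ 5
  b_6=5 ≤ 6
  b_7=6 ≤ 7
  b_8=7 ≤ 8
  b_9=7 ≤ 9
All bounds hold ⇒ YES

YES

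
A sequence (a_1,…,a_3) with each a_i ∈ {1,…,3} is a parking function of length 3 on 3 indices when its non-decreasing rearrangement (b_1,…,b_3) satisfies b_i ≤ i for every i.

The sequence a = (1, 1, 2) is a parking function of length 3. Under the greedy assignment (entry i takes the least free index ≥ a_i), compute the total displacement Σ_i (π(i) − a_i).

2

Σπ = 3·4/2 = 6 (π permutes [3]); Σa = 1+1+2 = 4; disp = 6−4 = 2.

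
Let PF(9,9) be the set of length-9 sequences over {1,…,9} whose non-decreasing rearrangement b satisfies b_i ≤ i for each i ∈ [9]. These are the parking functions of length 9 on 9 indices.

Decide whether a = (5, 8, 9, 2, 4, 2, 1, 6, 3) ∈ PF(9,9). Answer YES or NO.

YES

Sorted: b = (1, 2, 2, 3, 4, 5, 6, 8, 9).
  b_1=1 ≤ 1
  b_2=2 ≤ 2
  b_3=2 ≤ 3
  b_4=3 ≤ 4
  b_5=4 ≤ 5
  b_6=5 ≤ 6
  b_7=6 ≤ 7
  b_8=8 ≤ 8
  b_9=9 ≤ 9
All bounds hold ⇒ YES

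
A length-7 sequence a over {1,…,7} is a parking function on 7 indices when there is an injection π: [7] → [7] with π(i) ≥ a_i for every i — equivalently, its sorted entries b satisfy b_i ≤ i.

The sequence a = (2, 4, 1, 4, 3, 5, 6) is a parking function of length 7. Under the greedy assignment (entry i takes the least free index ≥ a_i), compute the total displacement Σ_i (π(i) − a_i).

Σπ = 7·8/2 = 28 (π permutes [7]); Σa = 2+4+1+4+3+5+6 = 25; disp = 28−25 = 3.

3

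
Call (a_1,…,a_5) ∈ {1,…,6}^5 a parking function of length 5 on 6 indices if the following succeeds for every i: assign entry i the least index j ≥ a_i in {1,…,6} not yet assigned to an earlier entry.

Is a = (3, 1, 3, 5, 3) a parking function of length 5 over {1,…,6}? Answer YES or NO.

YES

Order a: b = (1, 3, 3, 3, 5).
  b_1=1 ≤ 2
  b_2=3 ≤ 3
  b_3=3 ≤ 4
  b_4=3 ≤ 5
  b_5=5 ≤ 6
All bounds hold ⇒ YES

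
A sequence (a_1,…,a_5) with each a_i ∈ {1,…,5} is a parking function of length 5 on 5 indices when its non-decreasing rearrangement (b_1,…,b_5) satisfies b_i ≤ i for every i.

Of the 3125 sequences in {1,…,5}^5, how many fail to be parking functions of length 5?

#PF = (6−5)·6^(5−1) = 1·1296 = 1296 (Pollak)
Check (5,3,3,5,4) → sorted (3,3,4,5,5): b_1=3>1, not a PF.
5^5 − 1296 = 3125 − 1296 = 1829

1829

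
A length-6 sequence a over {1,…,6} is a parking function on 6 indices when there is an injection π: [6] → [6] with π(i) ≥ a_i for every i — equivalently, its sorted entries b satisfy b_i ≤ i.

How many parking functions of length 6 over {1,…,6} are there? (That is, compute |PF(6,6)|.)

16807

|PF| = (6+1−6)·(6+1)^{6−1} = 1 · 16807 = 16807 [KW]
One tuple (1,4,1,1,4,3) → sorted (1,1,1,3,4,4): b_i ≤ i ∀i, a PF.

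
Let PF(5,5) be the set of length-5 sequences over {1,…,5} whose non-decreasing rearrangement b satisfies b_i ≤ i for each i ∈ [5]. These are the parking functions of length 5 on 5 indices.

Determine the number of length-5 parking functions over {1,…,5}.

|PF| = 1·6^4 = 1·1296 = 1296
Check (4,2,2,1,2) → sorted (1,2,2,2,4): b_i ≤ i ∀i, a PF.

1296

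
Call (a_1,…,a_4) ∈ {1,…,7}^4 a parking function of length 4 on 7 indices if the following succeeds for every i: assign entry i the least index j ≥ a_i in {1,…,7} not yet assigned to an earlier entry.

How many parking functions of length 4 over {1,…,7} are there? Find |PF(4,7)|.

|PF| = (7+1−4)·(7+1)^{4−1} = 4 · 512 = 2048 [KW]
Example (7,1,3,5) → sorted (1,3,5,7): b_i ≤ 3+i ∀i, a PF.

2048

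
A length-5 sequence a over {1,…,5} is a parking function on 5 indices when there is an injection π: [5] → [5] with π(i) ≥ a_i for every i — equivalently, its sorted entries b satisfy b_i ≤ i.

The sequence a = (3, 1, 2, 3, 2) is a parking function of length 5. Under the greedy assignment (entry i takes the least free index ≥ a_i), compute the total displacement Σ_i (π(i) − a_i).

4

Σπ = 15 ({1..5} each once); Σa = 3+1+2+3+2 = 11; disp = 15−11 = 4.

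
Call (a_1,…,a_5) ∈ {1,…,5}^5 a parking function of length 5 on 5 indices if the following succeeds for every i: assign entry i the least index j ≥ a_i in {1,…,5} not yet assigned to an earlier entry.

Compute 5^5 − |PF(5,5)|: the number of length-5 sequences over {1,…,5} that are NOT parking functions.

1829

|PF| = (6−5)·6^(5−1) = 1×1296 = 1296 (Pollak)
One tuple (4,3,2,5,2) → sorted (2,2,3,4,5): b_1=2>1, not a PF.
5^5 − 1296 = 3125 − 1296 = 1829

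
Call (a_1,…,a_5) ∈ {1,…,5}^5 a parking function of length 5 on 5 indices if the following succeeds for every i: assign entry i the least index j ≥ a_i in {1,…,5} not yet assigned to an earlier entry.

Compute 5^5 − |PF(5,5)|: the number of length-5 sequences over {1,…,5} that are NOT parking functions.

1829

|PF(5,5)| = 1·6^4 = 1·1296 = 1296 (Pollak)
E.g. (5,5,5,1,1) → sorted (1,1,5,5,5): b_3=5>3, not a PF.
5^5 − 1296 = 3125 − 1296 = 1829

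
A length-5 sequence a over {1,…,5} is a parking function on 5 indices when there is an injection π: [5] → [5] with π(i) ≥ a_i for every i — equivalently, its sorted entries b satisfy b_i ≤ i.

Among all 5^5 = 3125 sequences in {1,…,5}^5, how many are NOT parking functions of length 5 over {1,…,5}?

1829

Count = (6−5)·6^(5−1) = 1·1296 = 1296 [KW]
One tuple (5,1,1,4,5) → sorted (1,1,4,5,5): b_3=4>3, not a PF.
So 3125 − 1296 = 1829 fail.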